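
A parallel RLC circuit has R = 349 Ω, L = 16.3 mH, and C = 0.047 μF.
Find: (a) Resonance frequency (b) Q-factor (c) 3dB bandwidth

Step 1 — Resonance: ω₀ = 1/√(LC) = 1/√(0.0163·4.7e-08) = 3.613e+04 rad/s.
Step 2 — f₀ = ω₀/(2π) = 5750 Hz.
Step 3 — Parallel Q: Q = R/(ω₀L) = 349/(3.613e+04·0.0163) = 0.5926.
Step 4 — Bandwidth: Δω = ω₀/Q = 6.096e+04 rad/s; BW = Δω/(2π) = 9703 Hz.

(a) f₀ = 5750 Hz  (b) Q = 0.5926  (c) BW = 9703 Hz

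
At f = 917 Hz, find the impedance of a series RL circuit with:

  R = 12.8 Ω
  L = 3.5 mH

Step 1 — Angular frequency: ω = 2π·f = 2π·917 = 5762 rad/s.
Step 2 — Component impedances:
  R: Z = R = 12.8 Ω
  L: Z = jωL = j·5762·0.0035 = 0 + j20.17 Ω
Step 3 — Series combination: Z_total = R + L = 12.8 + j20.17 Ω = 23.89∠57.6° Ω.

Z = 12.8 + j20.17 Ω = 23.89∠57.6° Ω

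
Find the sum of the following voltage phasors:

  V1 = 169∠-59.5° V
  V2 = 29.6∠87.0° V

Step 1 — Convert each phasor to rectangular form:
  V1 = 169·(cos(-59.5°) + j·sin(-59.5°)) = 85.77 - j145.6 V
  V2 = 29.6·(cos(87.0°) + j·sin(87.0°)) = 1.549 + j29.56 V
Step 2 — Sum components: V_total = 87.32 - j116.1 V.
Step 3 — Convert to polar: |V_total| = 145.2 V, ∠V_total = -53.0°.

V_total = 145.2∠-53.0° V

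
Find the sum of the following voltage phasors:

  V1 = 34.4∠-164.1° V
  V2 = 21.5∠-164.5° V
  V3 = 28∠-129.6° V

Step 1 — Convert each phasor to rectangular form:
  V1 = 34.4·(cos(-164.1°) + j·sin(-164.1°)) = -33.08 - j9.424 V
  V2 = 21.5·(cos(-164.5°) + j·sin(-164.5°)) = -20.72 - j5.746 V
  V3 = 28·(cos(-129.6°) + j·sin(-129.6°)) = -17.85 - j21.57 V
Step 2 — Sum components: V_total = -71.65 - j36.74 V.
Step 3 — Convert to polar: |V_total| = 80.52 V, ∠V_total = -152.8°.

V_total = 80.52∠-152.8° V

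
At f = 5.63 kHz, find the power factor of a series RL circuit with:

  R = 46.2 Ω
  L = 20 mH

Step 1 — Angular frequency: ω = 2π·f = 2π·5630 = 3.537e+04 rad/s.
Step 2 — Component impedances:
  R: Z = R = 46.2 Ω
  L: Z = jωL = j·3.537e+04·0.02 = 0 + j707.5 Ω
Step 3 — Series combination: Z_total = R + L = 46.2 + j707.5 Ω = 709∠86.3° Ω.
Step 4 — Power factor: PF = cos(φ) = Re(Z)/|Z| = 46.2/709 = 0.06516.
Step 5 — Type: Im(Z) = 707.5 ⇒ lagging (phase φ = 86.3°).

PF = 0.06516 (lagging, φ = 86.3°)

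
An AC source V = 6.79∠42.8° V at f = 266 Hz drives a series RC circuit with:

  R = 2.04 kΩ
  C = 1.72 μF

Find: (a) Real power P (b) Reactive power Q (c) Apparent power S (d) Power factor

Step 1 — Angular frequency: ω = 2π·f = 2π·266 = 1671 rad/s.
Step 2 — Component impedances:
  R: Z = R = 2040 Ω
  C: Z = 1/(jωC) = -j/(ω·C) = 0 - j347.9 Ω
Step 3 — Series combination: Z_total = R + C = 2040 - j347.9 Ω = 2069∠-9.7° Ω.
Step 4 — Source phasor: V = 6.79∠42.8° V = 4.982 + j4.613 V.
Step 5 — Current: I = V / Z = 0.001998 + j0.002602 A = 0.003281∠52.5° A.
Step 6 — Complex power: S = V·I* = 0.02196 - j0.003745 VA.
Step 7 — Real power: P = Re(S) = 0.02196 W.
Step 8 — Reactive power: Q = Im(S) = -0.003745 VAR.
Step 9 — Apparent power: |S| = 0.02228 VA.
Step 10 — Power factor: PF = P/|S| = 0.9858 (leading).

(a) P = 0.02196 W  (b) Q = -0.003745 VAR  (c) S = 0.02228 VA  (d) PF = 0.9858 (leading)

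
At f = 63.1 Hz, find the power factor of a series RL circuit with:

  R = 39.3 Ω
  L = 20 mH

Step 1 — Angular frequency: ω = 2π·f = 2π·63.1 = 396.5 rad/s.
Step 2 — Component impedances:
  R: Z = R = 39.3 Ω
  L: Z = jωL = j·396.5·0.02 = 0 + j7.929 Ω
Step 3 — Series combination: Z_total = R + L = 39.3 + j7.929 Ω = 40.09∠11.4° Ω.
Step 4 — Power factor: PF = cos(φ) = Re(Z)/|Z| = 39.3/40.092 = 0.9802.
Step 5 — Type: Im(Z) = 7.929 ⇒ lagging (phase φ = 11.4°).

PF = 0.9802 (lagging, φ = 11.4°)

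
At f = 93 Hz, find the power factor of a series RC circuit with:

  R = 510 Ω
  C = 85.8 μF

Step 1 — Angular frequency: ω = 2π·f = 2π·93 = 584.3 rad/s.
Step 2 — Component impedances:
  R: Z = R = 510 Ω
  C: Z = 1/(jωC) = -j/(ω·C) = 0 - j19.95 Ω
Step 3 — Series combination: Z_total = R + C = 510 - j19.95 Ω = 510.4∠-2.2° Ω.
Step 4 — Power factor: PF = cos(φ) = Re(Z)/|Z| = 510/510.4 = 0.9992.
Step 5 — Type: Im(Z) = -19.95 ⇒ leading (phase φ = -2.2°).

PF = 0.9992 (leading, φ = -2.2°)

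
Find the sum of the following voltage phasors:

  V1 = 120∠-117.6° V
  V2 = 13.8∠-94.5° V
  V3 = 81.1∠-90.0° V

Step 1 — Convert each phasor to rectangular form:
  V1 = 120·(cos(-117.6°) + j·sin(-117.6°)) = -55.6 - j106.3 V
  V2 = 13.8·(cos(-94.5°) + j·sin(-94.5°)) = -1.083 - j13.76 V
  V3 = 81.1·(cos(-90.0°) + j·sin(-90.0°)) = 0 - j81.1 V
Step 2 — Sum components: V_total = -56.68 - j201.2 V.
Step 3 — Convert to polar: |V_total| = 209 V, ∠V_total = -105.7°.

V_total = 209∠-105.7° V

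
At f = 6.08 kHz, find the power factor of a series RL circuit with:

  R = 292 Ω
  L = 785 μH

Step 1 — Angular frequency: ω = 2π·f = 2π·6080 = 3.82e+04 rad/s.
Step 2 — Component impedances:
  R: Z = R = 292 Ω
  L: Z = jωL = j·3.82e+04·0.000785 = 0 + j29.99 Ω
Step 3 — Series combination: Z_total = R + L = 292 + j29.99 Ω = 293.5∠5.9° Ω.
Step 4 — Power factor: PF = cos(φ) = Re(Z)/|Z| = 292/293.54 = 0.9948.
Step 5 — Type: Im(Z) = 29.99 ⇒ lagging (phase φ = 5.9°).

PF = 0.9948 (lagging, φ = 5.9°)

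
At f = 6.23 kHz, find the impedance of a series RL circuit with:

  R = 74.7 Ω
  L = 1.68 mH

Step 1 — Angular frequency: ω = 2π·f = 2π·6230 = 3.914e+04 rad/s.
Step 2 — Component impedances:
  R: Z = R = 74.7 Ω
  L: Z = jωL = j·3.914e+04·0.00168 = 0 + j65.76 Ω
Step 3 — Series combination: Z_total = R + L = 74.7 + j65.76 Ω = 99.52∠41.4° Ω.

Z = 74.7 + j65.76 Ω = 99.52∠41.4° Ω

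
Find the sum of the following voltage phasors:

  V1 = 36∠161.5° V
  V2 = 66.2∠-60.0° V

Step 1 — Convert each phasor to rectangular form:
  V1 = 36·(cos(161.5°) + j·sin(161.5°)) = -34.14 + j11.42 V
  V2 = 66.2·(cos(-60.0°) + j·sin(-60.0°)) = 33.1 - j57.33 V
Step 2 — Sum components: V_total = -1.04 - j45.91 V.
Step 3 — Convert to polar: |V_total| = 45.92 V, ∠V_total = -91.3°.

V_total = 45.92∠-91.3° V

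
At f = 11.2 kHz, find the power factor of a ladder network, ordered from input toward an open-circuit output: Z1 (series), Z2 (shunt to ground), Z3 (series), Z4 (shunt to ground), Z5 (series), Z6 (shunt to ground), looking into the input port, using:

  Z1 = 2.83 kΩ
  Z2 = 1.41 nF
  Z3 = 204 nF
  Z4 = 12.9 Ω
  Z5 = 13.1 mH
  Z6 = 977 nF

Step 1 — Angular frequency: ω = 2π·f = 2π·1.12e+04 = 7.037e+04 rad/s.
Step 2 — Component impedances:
  Z1: Z = R = 2830 Ω
  Z2: Z = 1/(jωC) = -j/(ω·C) = 0 - j1.008e+04 Ω
  Z3: Z = 1/(jωC) = -j/(ω·C) = 0 - j69.66 Ω
  Z4: Z = R = 12.9 Ω
  Z5: Z = jωL = j·7.037e+04·0.0131 = 0 + j921.9 Ω
  Z6: Z = 1/(jωC) = -j/(ω·C) = 0 - j14.54 Ω
Step 3 — Ladder network (open output): work backward from the far end, alternating series and parallel combinations. Z_in = 2843 - j69.02 Ω = 2844∠-1.4° Ω.
Step 4 — Power factor: PF = cos(φ) = Re(Z)/|Z| = 2842.7/2843.6 = 0.9997.
Step 5 — Type: Im(Z) = -69.02 ⇒ leading (phase φ = -1.4°).

PF = 0.9997 (leading, φ = -1.4°)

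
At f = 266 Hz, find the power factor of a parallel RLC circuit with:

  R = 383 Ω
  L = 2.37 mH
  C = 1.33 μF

Step 1 — Angular frequency: ω = 2π·f = 2π·266 = 1671 rad/s.
Step 2 — Component impedances:
  R: Z = R = 383 Ω
  L: Z = jωL = j·1671·0.00237 = 0 + j3.961 Ω
  C: Z = 1/(jωC) = -j/(ω·C) = 0 - j449.9 Ω
Step 3 — Parallel combination: 1/Z_total = 1/R + 1/L + 1/C; Z_total = 0.04169 + j3.996 Ω = 3.996∠89.4° Ω.
Step 4 — Power factor: PF = cos(φ) = Re(Z)/|Z| = 0.04169/3.996 = 0.01043.
Step 5 — Type: Im(Z) = 3.996 ⇒ lagging (phase φ = 89.4°).

PF = 0.01043 (lagging, φ = 89.4°)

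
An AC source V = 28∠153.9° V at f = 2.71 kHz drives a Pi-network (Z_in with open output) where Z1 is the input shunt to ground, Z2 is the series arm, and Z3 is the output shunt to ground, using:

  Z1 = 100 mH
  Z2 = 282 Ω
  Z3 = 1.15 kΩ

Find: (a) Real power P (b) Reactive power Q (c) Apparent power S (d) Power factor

Step 1 — Angular frequency: ω = 2π·f = 2π·2710 = 1.703e+04 rad/s.
Step 2 — Component impedances:
  Z1: Z = jωL = j·1.703e+04·0.1 = 0 + j1703 Ω
  Z2: Z = R = 282 Ω
  Z3: Z = R = 1150 Ω
Step 3 — With open output, the series arm Z2 and the output shunt Z3 appear in series to ground: Z2 + Z3 = 1432 Ω.
Step 4 — Parallel with input shunt Z1: Z_in = Z1 || (Z2 + Z3) = 838.8 + j705.4 Ω = 1096∠40.1° Ω.
Step 5 — Source phasor: V = 28∠153.9° V = -25.14 + j12.32 V.
Step 6 — Current: I = V / Z = -0.01032 + j0.02337 A = 0.02555∠113.8° A.
Step 7 — Complex power: S = V·I* = 0.5475 + j0.4604 VA.
Step 8 — Real power: P = Re(S) = 0.5475 W.
Step 9 — Reactive power: Q = Im(S) = 0.4604 VAR.
Step 10 — Apparent power: |S| = 0.7154 VA.
Step 11 — Power factor: PF = P/|S| = 0.7653 (lagging).

(a) P = 0.5475 W  (b) Q = 0.4604 VAR  (c) S = 0.7154 VA  (d) PF = 0.7653 (lagging)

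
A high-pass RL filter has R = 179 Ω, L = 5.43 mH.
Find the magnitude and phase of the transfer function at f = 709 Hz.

Step 1 — Angular frequency: ω = 2π·709 = 4455 rad/s.
Step 2 — Transfer function: H(jω) = jωL/(R + jωL).
Step 3 — Numerator jωL = j·24.19; denominator R + jωL = 179 + j24.19.
Step 4 — H = 0.01793 + j0.1327.
Step 5 — Magnitude: |H| = 0.1339 (-17.5 dB); phase: φ = 82.3°.

|H| = 0.1339 (-17.5 dB), φ = 82.3°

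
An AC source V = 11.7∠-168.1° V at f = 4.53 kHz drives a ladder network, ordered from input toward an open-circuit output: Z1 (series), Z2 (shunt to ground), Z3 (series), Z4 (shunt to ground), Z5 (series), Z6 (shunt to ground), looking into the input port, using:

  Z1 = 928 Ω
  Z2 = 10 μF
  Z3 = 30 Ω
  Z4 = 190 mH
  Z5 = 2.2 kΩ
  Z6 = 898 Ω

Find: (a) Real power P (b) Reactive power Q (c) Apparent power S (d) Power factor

Step 1 — Angular frequency: ω = 2π·f = 2π·4530 = 2.846e+04 rad/s.
Step 2 — Component impedances:
  Z1: Z = R = 928 Ω
  Z2: Z = 1/(jωC) = -j/(ω·C) = 0 - j3.513 Ω
  Z3: Z = R = 30 Ω
  Z4: Z = jωL = j·2.846e+04·0.19 = 0 + j5408 Ω
  Z5: Z = R = 2200 Ω
  Z6: Z = R = 898 Ω
Step 3 — Ladder network (open output): work backward from the far end, alternating series and parallel combinations. Z_in = 928 - j3.516 Ω = 928∠-0.2° Ω.
Step 4 — Source phasor: V = 11.7∠-168.1° V = -11.45 - j2.413 V.
Step 5 — Current: I = V / Z = -0.01233 - j0.002646 A = 0.01261∠-167.9° A.
Step 6 — Complex power: S = V·I* = 0.1475 - j0.0005588 VA.
Step 7 — Real power: P = Re(S) = 0.1475 W.
Step 8 — Reactive power: Q = Im(S) = -0.0005588 VAR.
Step 9 — Apparent power: |S| = 0.1475 VA.
Step 10 — Power factor: PF = P/|S| = 1 (leading).

(a) P = 0.1475 W  (b) Q = -0.0005588 VAR  (c) S = 0.1475 VA  (d) PF = 1 (leading)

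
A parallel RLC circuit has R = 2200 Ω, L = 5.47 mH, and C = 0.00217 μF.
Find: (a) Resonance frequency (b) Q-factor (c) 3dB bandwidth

Step 1 — Resonance: ω₀ = 1/√(LC) = 1/√(0.00547·2.17e-09) = 2.903e+05 rad/s.
Step 2 — f₀ = ω₀/(2π) = 4.62e+04 Hz.
Step 3 — Parallel Q: Q = R/(ω₀L) = 2200/(2.903e+05·0.00547) = 1.386.
Step 4 — Bandwidth: Δω = ω₀/Q = 2.095e+05 rad/s; BW = Δω/(2π) = 3.334e+04 Hz.

(a) f₀ = 4.62e+04 Hz  (b) Q = 1.386  (c) BW = 3.334e+04 Hz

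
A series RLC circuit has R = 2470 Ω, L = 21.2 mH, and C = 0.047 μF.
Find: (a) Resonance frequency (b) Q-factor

Step 1 — Resonance condition Im(Z)=0 gives ω₀ = 1/√(LC).
Step 2 — ω₀ = 1/√(0.0212·4.7e-08) = 3.168e+04 rad/s.
Step 3 — f₀ = ω₀/(2π) = 5042 Hz.
Step 4 — Series Q: Q = ω₀L/R = 3.168e+04·0.0212/2470 = 0.2719.

(a) f₀ = 5042 Hz  (b) Q = 0.2719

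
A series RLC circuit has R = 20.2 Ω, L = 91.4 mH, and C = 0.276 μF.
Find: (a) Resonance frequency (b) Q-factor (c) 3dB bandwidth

Step 1 — Resonance condition Im(Z)=0 gives ω₀ = 1/√(LC).
Step 2 — ω₀ = 1/√(0.0914·2.76e-07) = 6296 rad/s.
Step 3 — f₀ = ω₀/(2π) = 1002 Hz.
Step 4 — Series Q: Q = ω₀L/R = 6296·0.0914/20.2 = 28.49.
Step 5 — 3dB bandwidth: Δω = ω₀/Q = 221 rad/s; BW = Δω/(2π) = 35.17 Hz.

(a) f₀ = 1002 Hz  (b) Q = 28.49  (c) BW = 35.17 Hz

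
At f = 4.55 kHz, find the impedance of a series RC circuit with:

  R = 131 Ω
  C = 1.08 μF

Step 1 — Angular frequency: ω = 2π·f = 2π·4550 = 2.859e+04 rad/s.
Step 2 — Component impedances:
  R: Z = R = 131 Ω
  C: Z = 1/(jωC) = -j/(ω·C) = 0 - j32.39 Ω
Step 3 — Series combination: Z_total = R + C = 131 - j32.39 Ω = 134.9∠-13.9° Ω.

Z = 131 - j32.39 Ω = 134.9∠-13.9° Ω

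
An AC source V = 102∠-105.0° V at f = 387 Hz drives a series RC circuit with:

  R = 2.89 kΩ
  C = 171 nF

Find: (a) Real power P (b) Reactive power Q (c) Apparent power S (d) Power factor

Step 1 — Angular frequency: ω = 2π·f = 2π·387 = 2432 rad/s.
Step 2 — Component impedances:
  R: Z = R = 2890 Ω
  C: Z = 1/(jωC) = -j/(ω·C) = 0 - j2405 Ω
Step 3 — Series combination: Z_total = R + C = 2890 - j2405 Ω = 3760∠-39.8° Ω.
Step 4 — Source phasor: V = 102∠-105.0° V = -26.4 - j98.52 V.
Step 5 — Current: I = V / Z = 0.01136 - j0.02463 A = 0.02713∠-65.2° A.
Step 6 — Complex power: S = V·I* = 2.127 - j1.77 VA.
Step 7 — Real power: P = Re(S) = 2.127 W.
Step 8 — Reactive power: Q = Im(S) = -1.77 VAR.
Step 9 — Apparent power: |S| = 2.767 VA.
Step 10 — Power factor: PF = P/|S| = 0.7687 (leading).

(a) P = 2.127 W  (b) Q = -1.77 VAR  (c) S = 2.767 VA  (d) PF = 0.7687 (leading)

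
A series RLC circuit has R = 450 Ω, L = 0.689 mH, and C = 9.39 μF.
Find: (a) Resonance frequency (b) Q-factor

Step 1 — Resonance condition Im(Z)=0 gives ω₀ = 1/√(LC).
Step 2 — ω₀ = 1/√(0.000689·9.39e-06) = 1.243e+04 rad/s.
Step 3 — f₀ = ω₀/(2π) = 1979 Hz.
Step 4 — Series Q: Q = ω₀L/R = 1.243e+04·0.000689/450 = 0.01904.

(a) f₀ = 1979 Hz  (b) Q = 0.01904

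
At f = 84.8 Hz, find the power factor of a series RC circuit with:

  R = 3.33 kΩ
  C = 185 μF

Step 1 — Angular frequency: ω = 2π·f = 2π·84.8 = 532.8 rad/s.
Step 2 — Component impedances:
  R: Z = R = 3330 Ω
  C: Z = 1/(jωC) = -j/(ω·C) = 0 - j10.15 Ω
Step 3 — Series combination: Z_total = R + C = 3330 - j10.15 Ω = 3330∠-0.2° Ω.
Step 4 — Power factor: PF = cos(φ) = Re(Z)/|Z| = 3330/3330 = 1.
Step 5 — Type: Im(Z) = -10.15 ⇒ leading (phase φ = -0.2°).

PF = 1 (leading, φ = -0.2°)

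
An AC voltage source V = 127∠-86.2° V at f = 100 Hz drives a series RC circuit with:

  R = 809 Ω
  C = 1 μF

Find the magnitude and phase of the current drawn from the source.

Step 1 — Angular frequency: ω = 2π·f = 2π·100 = 628.3 rad/s.
Step 2 — Component impedances:
  R: Z = R = 809 Ω
  C: Z = 1/(jωC) = -j/(ω·C) = 0 - j1592 Ω
Step 3 — Series combination: Z_total = R + C = 809 - j1592 Ω = 1785∠-63.1° Ω.
Step 4 — Source phasor: V = 127∠-86.2° V = 8.417 - j126.7 V.
Step 5 — Ohm's law: I = V / Z_total = (8.417 - j126.7) / (809 - j1592) = 0.06541 - j0.02796 A.
Step 6 — Convert to polar: |I| = 0.07113 A, ∠I = -23.1°.

I = 0.07113∠-23.1° A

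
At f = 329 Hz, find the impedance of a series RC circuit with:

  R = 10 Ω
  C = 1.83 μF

Step 1 — Angular frequency: ω = 2π·f = 2π·329 = 2067 rad/s.
Step 2 — Component impedances:
  R: Z = R = 10 Ω
  C: Z = 1/(jωC) = -j/(ω·C) = 0 - j264.3 Ω
Step 3 — Series combination: Z_total = R + C = 10 - j264.3 Ω = 264.5∠-87.8° Ω.

Z = 10 - j264.3 Ω = 264.5∠-87.8° Ω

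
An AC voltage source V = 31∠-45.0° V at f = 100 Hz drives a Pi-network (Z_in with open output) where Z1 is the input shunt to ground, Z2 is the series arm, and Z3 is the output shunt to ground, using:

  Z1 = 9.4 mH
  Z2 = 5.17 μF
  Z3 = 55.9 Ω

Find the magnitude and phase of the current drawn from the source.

Step 1 — Angular frequency: ω = 2π·f = 2π·100 = 628.3 rad/s.
Step 2 — Component impedances:
  Z1: Z = jωL = j·628.3·0.0094 = 0 + j5.906 Ω
  Z2: Z = 1/(jωC) = -j/(ω·C) = 0 - j307.8 Ω
  Z3: Z = R = 55.9 Ω
Step 3 — With open output, the series arm Z2 and the output shunt Z3 appear in series to ground: Z2 + Z3 = 55.9 - j307.8 Ω.
Step 4 — Parallel with input shunt Z1: Z_in = Z1 || (Z2 + Z3) = 0.02068 + j6.018 Ω = 6.018∠89.8° Ω.
Step 5 — Source phasor: V = 31∠-45.0° V = 21.92 - j21.92 V.
Step 6 — Ohm's law: I = V / Z_total = (21.92 - j21.92) / (0.02068 + j6.018) = -3.63 - j3.655 A.
Step 7 — Convert to polar: |I| = 5.151 A, ∠I = -134.8°.

I = 5.151∠-134.8° A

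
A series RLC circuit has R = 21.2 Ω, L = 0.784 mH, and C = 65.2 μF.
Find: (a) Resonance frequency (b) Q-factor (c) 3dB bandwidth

Step 1 — Resonance condition Im(Z)=0 gives ω₀ = 1/√(LC).
Step 2 — ω₀ = 1/√(0.000784·6.52e-05) = 4423 rad/s.
Step 3 — f₀ = ω₀/(2π) = 703.9 Hz.
Step 4 — Series Q: Q = ω₀L/R = 4423·0.000784/21.2 = 0.1636.
Step 5 — 3dB bandwidth: Δω = ω₀/Q = 2.704e+04 rad/s; BW = Δω/(2π) = 4304 Hz.

(a) f₀ = 703.9 Hz  (b) Q = 0.1636  (c) BW = 4304 Hz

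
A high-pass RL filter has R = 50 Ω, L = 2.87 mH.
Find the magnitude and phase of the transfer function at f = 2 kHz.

Step 1 — Angular frequency: ω = 2π·2000 = 1.257e+04 rad/s.
Step 2 — Transfer function: H(jω) = jωL/(R + jωL).
Step 3 — Numerator jωL = j·36.07; denominator R + jωL = 50 + j36.07.
Step 4 — H = 0.3422 + j0.4745.
Step 5 — Magnitude: |H| = 0.585 (-4.7 dB); phase: φ = 54.2°.

|H| = 0.585 (-4.7 dB), φ = 54.2°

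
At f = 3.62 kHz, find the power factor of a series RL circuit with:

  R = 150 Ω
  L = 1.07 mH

Step 1 — Angular frequency: ω = 2π·f = 2π·3620 = 2.275e+04 rad/s.
Step 2 — Component impedances:
  R: Z = R = 150 Ω
  L: Z = jωL = j·2.275e+04·0.00107 = 0 + j24.34 Ω
Step 3 — Series combination: Z_total = R + L = 150 + j24.34 Ω = 152∠9.2° Ω.
Step 4 — Power factor: PF = cos(φ) = Re(Z)/|Z| = 150/151.96 = 0.9871.
Step 5 — Type: Im(Z) = 24.34 ⇒ lagging (phase φ = 9.2°).

PF = 0.9871 (lagging, φ = 9.2°)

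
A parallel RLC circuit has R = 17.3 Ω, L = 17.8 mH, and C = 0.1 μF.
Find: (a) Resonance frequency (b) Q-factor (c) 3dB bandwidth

Step 1 — Resonance: ω₀ = 1/√(LC) = 1/√(0.0178·1e-07) = 2.37e+04 rad/s.
Step 2 — f₀ = ω₀/(2π) = 3772 Hz.
Step 3 — Parallel Q: Q = R/(ω₀L) = 17.3/(2.37e+04·0.0178) = 0.041.
Step 4 — Bandwidth: Δω = ω₀/Q = 5.78e+05 rad/s; BW = Δω/(2π) = 9.2e+04 Hz.

(a) f₀ = 3772 Hz  (b) Q = 0.041  (c) BW = 9.2e+04 Hz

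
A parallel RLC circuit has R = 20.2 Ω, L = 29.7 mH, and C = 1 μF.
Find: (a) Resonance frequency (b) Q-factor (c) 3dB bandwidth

Step 1 — Resonance: ω₀ = 1/√(LC) = 1/√(0.0297·1e-06) = 5803 rad/s.
Step 2 — f₀ = ω₀/(2π) = 923.5 Hz.
Step 3 — Parallel Q: Q = R/(ω₀L) = 20.2/(5803·0.0297) = 0.1172.
Step 4 — Bandwidth: Δω = ω₀/Q = 4.95e+04 rad/s; BW = Δω/(2π) = 7879 Hz.

(a) f₀ = 923.5 Hz  (b) Q = 0.1172  (c) BW = 7879 Hz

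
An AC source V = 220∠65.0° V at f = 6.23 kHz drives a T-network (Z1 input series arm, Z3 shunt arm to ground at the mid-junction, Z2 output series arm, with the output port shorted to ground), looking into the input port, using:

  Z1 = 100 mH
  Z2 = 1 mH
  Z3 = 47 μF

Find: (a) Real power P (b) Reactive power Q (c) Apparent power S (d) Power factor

Step 1 — Angular frequency: ω = 2π·f = 2π·6230 = 3.914e+04 rad/s.
Step 2 — Component impedances:
  Z1: Z = jωL = j·3.914e+04·0.1 = 0 + j3914 Ω
  Z2: Z = jωL = j·3.914e+04·0.001 = 0 + j39.14 Ω
  Z3: Z = 1/(jωC) = -j/(ω·C) = 0 - j0.5435 Ω
Step 3 — With the output port shorted to ground, the output series arm Z2 runs from the junction to ground; the shunt arm Z3 also runs from the junction to ground. They appear in parallel: Z3 || Z2 = 0 - j0.5512 Ω.
Step 4 — Series with input arm Z1: Z_in = Z1 + (Z3 || Z2) = 0 + j3914 Ω = 3914∠90.0° Ω.
Step 5 — Source phasor: V = 220∠65.0° V = 92.98 + j199.4 V.
Step 6 — Current: I = V / Z = 0.05094 - j0.02376 A = 0.05621∠-25.0° A.
Step 7 — Complex power: S = V·I* = 0 + j12.37 VA.
Step 8 — Real power: P = Re(S) = 0 W.
Step 9 — Reactive power: Q = Im(S) = 12.37 VAR.
Step 10 — Apparent power: |S| = 12.37 VA.
Step 11 — Power factor: PF = P/|S| = 0 (lagging).

(a) P = 0 W  (b) Q = 12.37 VAR  (c) S = 12.37 VA  (d) PF = 0 (lagging)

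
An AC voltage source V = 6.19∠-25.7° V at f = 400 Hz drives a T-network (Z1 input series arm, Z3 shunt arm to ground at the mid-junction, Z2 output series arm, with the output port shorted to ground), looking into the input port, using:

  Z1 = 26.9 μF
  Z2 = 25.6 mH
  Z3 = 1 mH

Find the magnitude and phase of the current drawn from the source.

Step 1 — Angular frequency: ω = 2π·f = 2π·400 = 2513 rad/s.
Step 2 — Component impedances:
  Z1: Z = 1/(jωC) = -j/(ω·C) = 0 - j14.79 Ω
  Z2: Z = jωL = j·2513·0.0256 = 0 + j64.34 Ω
  Z3: Z = jωL = j·2513·0.001 = 0 + j2.513 Ω
Step 3 — With the output port shorted to ground, the output series arm Z2 runs from the junction to ground; the shunt arm Z3 also runs from the junction to ground. They appear in parallel: Z3 || Z2 = 0 + j2.419 Ω.
Step 4 — Series with input arm Z1: Z_in = Z1 + (Z3 || Z2) = 0 - j12.37 Ω = 12.37∠-90.0° Ω.
Step 5 — Source phasor: V = 6.19∠-25.7° V = 5.578 - j2.684 V.
Step 6 — Ohm's law: I = V / Z_total = (5.578 - j2.684) / (0 - j12.37) = 0.217 + j0.4508 A.
Step 7 — Convert to polar: |I| = 0.5003 A, ∠I = 64.3°.

I = 0.5003∠64.3° A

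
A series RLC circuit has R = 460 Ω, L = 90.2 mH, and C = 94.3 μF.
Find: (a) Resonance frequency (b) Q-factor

Step 1 — Resonance condition Im(Z)=0 gives ω₀ = 1/√(LC).
Step 2 — ω₀ = 1/√(0.0902·9.43e-05) = 342.9 rad/s.
Step 3 — f₀ = ω₀/(2π) = 54.57 Hz.
Step 4 — Series Q: Q = ω₀L/R = 342.9·0.0902/460 = 0.06723.

(a) f₀ = 54.57 Hz  (b) Q = 0.06723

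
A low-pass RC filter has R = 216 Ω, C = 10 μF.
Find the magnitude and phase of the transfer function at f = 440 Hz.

Step 1 — Angular frequency: ω = 2π·440 = 2765 rad/s.
Step 2 — Transfer function: H(jω) = 1/(1 + jωRC).
Step 3 — Denominator: 1 + jωRC = 1 + j·2765·216·1e-05 = 1 + j5.972.
Step 4 — H = 0.02728 - j0.1629.
Step 5 — Magnitude: |H| = 0.1652 (-15.6 dB); phase: φ = -80.5°.

|H| = 0.1652 (-15.6 dB), φ = -80.5°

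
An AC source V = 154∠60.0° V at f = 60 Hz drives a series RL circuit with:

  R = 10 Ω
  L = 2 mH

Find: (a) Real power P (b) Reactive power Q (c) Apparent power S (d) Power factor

Step 1 — Angular frequency: ω = 2π·f = 2π·60 = 377 rad/s.
Step 2 — Component impedances:
  R: Z = R = 10 Ω
  L: Z = jωL = j·377·0.002 = 0 + j0.754 Ω
Step 3 — Series combination: Z_total = R + L = 10 + j0.754 Ω = 10.03∠4.3° Ω.
Step 4 — Source phasor: V = 154∠60.0° V = 77 + j133.4 V.
Step 5 — Current: I = V / Z = 8.656 + j12.68 A = 15.36∠55.7° A.
Step 6 — Complex power: S = V·I* = 2358 + j177.8 VA.
Step 7 — Real power: P = Re(S) = 2358 W.
Step 8 — Reactive power: Q = Im(S) = 177.8 VAR.
Step 9 — Apparent power: |S| = 2365 VA.
Step 10 — Power factor: PF = P/|S| = 0.9972 (lagging).

(a) P = 2358 W  (b) Q = 177.8 VAR  (c) S = 2365 VA  (d) PF = 0.9972 (lagging)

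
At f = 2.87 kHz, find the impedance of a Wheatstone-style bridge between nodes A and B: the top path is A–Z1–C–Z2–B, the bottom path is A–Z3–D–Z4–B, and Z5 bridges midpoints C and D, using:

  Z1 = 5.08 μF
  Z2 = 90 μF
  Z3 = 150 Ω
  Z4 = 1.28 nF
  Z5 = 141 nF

Step 1 — Angular frequency: ω = 2π·f = 2π·2870 = 1.803e+04 rad/s.
Step 2 — Component impedances:
  Z1: Z = 1/(jωC) = -j/(ω·C) = 0 - j10.92 Ω
  Z2: Z = 1/(jωC) = -j/(ω·C) = 0 - j0.6162 Ω
  Z3: Z = R = 150 Ω
  Z4: Z = 1/(jωC) = -j/(ω·C) = 0 - j4.332e+04 Ω
  Z5: Z = 1/(jωC) = -j/(ω·C) = 0 - j393.3 Ω
Step 3 — Bridge requires nodal analysis (the Z5 bridge couples midpoints C and D, so the two paths cannot be reduced to a simple series/parallel combination). Setting node B to ground and injecting 1 A at node A, the 3-node admittance system at A, C, D solves to V_A = Z_AB = 0.09775 - j11.27 Ω = 11.27∠-89.5° Ω.

Z = 0.09775 - j11.27 Ω = 11.27∠-89.5° Ω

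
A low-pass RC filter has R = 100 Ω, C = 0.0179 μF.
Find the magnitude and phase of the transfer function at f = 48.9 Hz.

Step 1 — Angular frequency: ω = 2π·48.9 = 307.2 rad/s.
Step 2 — Transfer function: H(jω) = 1/(1 + jωRC).
Step 3 — Denominator: 1 + jωRC = 1 + j·307.2·100·1.79e-08 = 1 + j0.00055.
Step 4 — H = 1 - j0.00055.
Step 5 — Magnitude: |H| = 1 (-0.0 dB); phase: φ = -0.0°.

|H| = 1 (-0.0 dB), φ = -0.0°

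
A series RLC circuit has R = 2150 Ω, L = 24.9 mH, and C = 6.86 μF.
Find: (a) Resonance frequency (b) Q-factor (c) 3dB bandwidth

Step 1 — Resonance: ω₀ = 1/√(LC) = 1/√(0.0249·6.86e-06) = 2420 rad/s.
Step 2 — f₀ = ω₀/(2π) = 385.1 Hz.
Step 3 — Series Q: Q = ω₀L/R = 2420·0.0249/2150 = 0.02802.
Step 4 — Bandwidth: Δω = ω₀/Q = 8.635e+04 rad/s; BW = Δω/(2π) = 1.374e+04 Hz.

(a) f₀ = 385.1 Hz  (b) Q = 0.02802  (c) BW = 1.374e+04 Hz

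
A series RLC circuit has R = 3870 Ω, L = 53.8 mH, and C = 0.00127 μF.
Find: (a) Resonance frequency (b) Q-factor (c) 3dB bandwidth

Step 1 — Resonance: ω₀ = 1/√(LC) = 1/√(0.0538·1.27e-09) = 1.21e+05 rad/s.
Step 2 — f₀ = ω₀/(2π) = 1.925e+04 Hz.
Step 3 — Series Q: Q = ω₀L/R = 1.21e+05·0.0538/3870 = 1.682.
Step 4 — Bandwidth: Δω = ω₀/Q = 7.193e+04 rad/s; BW = Δω/(2π) = 1.145e+04 Hz.

(a) f₀ = 1.925e+04 Hz  (b) Q = 1.682  (c) BW = 1.145e+04 Hz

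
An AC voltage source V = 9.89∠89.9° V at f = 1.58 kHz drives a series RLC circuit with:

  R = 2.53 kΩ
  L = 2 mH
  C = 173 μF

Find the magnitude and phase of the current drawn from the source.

Step 1 — Angular frequency: ω = 2π·f = 2π·1580 = 9927 rad/s.
Step 2 — Component impedances:
  R: Z = R = 2530 Ω
  L: Z = jωL = j·9927·0.002 = 0 + j19.85 Ω
  C: Z = 1/(jωC) = -j/(ω·C) = 0 - j0.5823 Ω
Step 3 — Series combination: Z_total = R + L + C = 2530 + j19.27 Ω = 2530∠0.4° Ω.
Step 4 — Source phasor: V = 9.89∠89.9° V = 0.01726 + j9.89 V.
Step 5 — Ohm's law: I = V / Z_total = (0.01726 + j9.89) / (2530 + j19.27) = 3.66e-05 + j0.003909 A.
Step 6 — Convert to polar: |I| = 0.003909 A, ∠I = 89.5°.

I = 0.003909∠89.5° A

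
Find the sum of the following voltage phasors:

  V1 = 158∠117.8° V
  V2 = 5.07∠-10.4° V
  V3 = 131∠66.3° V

Step 1 — Convert each phasor to rectangular form:
  V1 = 158·(cos(117.8°) + j·sin(117.8°)) = -73.69 + j139.8 V
  V2 = 5.07·(cos(-10.4°) + j·sin(-10.4°)) = 4.987 - j0.9152 V
  V3 = 131·(cos(66.3°) + j·sin(66.3°)) = 52.66 + j120 V
Step 2 — Sum components: V_total = -16.05 + j258.8 V.
Step 3 — Convert to polar: |V_total| = 259.3 V, ∠V_total = 93.5°.

V_total = 259.3∠93.5° V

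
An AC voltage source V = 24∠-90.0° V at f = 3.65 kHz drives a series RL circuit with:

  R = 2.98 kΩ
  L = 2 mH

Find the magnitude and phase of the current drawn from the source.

Step 1 — Angular frequency: ω = 2π·f = 2π·3650 = 2.293e+04 rad/s.
Step 2 — Component impedances:
  R: Z = R = 2980 Ω
  L: Z = jωL = j·2.293e+04·0.002 = 0 + j45.87 Ω
Step 3 — Series combination: Z_total = R + L = 2980 + j45.87 Ω = 2980∠0.9° Ω.
Step 4 — Source phasor: V = 24∠-90.0° V = 0 - j24 V.
Step 5 — Ohm's law: I = V / Z_total = (0 - j24) / (2980 + j45.87) = -0.0001239 - j0.008052 A.
Step 6 — Convert to polar: |I| = 0.008053 A, ∠I = -90.9°.

I = 0.008053∠-90.9° A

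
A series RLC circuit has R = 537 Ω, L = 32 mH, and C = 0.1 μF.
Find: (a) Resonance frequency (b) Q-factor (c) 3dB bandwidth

Step 1 — Resonance: ω₀ = 1/√(LC) = 1/√(0.032·1e-07) = 1.768e+04 rad/s.
Step 2 — f₀ = ω₀/(2π) = 2813 Hz.
Step 3 — Series Q: Q = ω₀L/R = 1.768e+04·0.032/537 = 1.053.
Step 4 — Bandwidth: Δω = ω₀/Q = 1.678e+04 rad/s; BW = Δω/(2π) = 2671 Hz.

(a) f₀ = 2813 Hz  (b) Q = 1.053  (c) BW = 2671 Hz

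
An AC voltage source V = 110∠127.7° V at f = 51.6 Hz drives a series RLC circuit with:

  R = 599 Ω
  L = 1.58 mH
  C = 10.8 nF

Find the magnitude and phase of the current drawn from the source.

Step 1 — Angular frequency: ω = 2π·f = 2π·51.6 = 324.2 rad/s.
Step 2 — Component impedances:
  R: Z = R = 599 Ω
  L: Z = jωL = j·324.2·0.00158 = 0 + j0.5123 Ω
  C: Z = 1/(jωC) = -j/(ω·C) = 0 - j2.856e+05 Ω
Step 3 — Series combination: Z_total = R + L + C = 599 - j2.856e+05 Ω = 2.856e+05∠-89.9° Ω.
Step 4 — Source phasor: V = 110∠127.7° V = -67.27 + j87.03 V.
Step 5 — Ohm's law: I = V / Z_total = (-67.27 + j87.03) / (599 - j2.856e+05) = -0.0003052 - j0.0002349 A.
Step 6 — Convert to polar: |I| = 0.0003852 A, ∠I = -142.4°.

I = 0.0003852∠-142.4° A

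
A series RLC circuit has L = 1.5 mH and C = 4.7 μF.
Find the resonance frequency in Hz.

Step 1 — Resonance condition Im(Z)=0 gives ω₀ = 1/√(LC).
Step 2 — ω₀ = 1/√(0.0015·4.7e-06) = 1.191e+04 rad/s.
Step 3 — f₀ = ω₀/(2π) = 1896 Hz.

f₀ = 1896 Hz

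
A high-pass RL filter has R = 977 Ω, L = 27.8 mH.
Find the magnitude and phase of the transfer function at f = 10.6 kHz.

Step 1 — Angular frequency: ω = 2π·1.06e+04 = 6.66e+04 rad/s.
Step 2 — Transfer function: H(jω) = jωL/(R + jωL).
Step 3 — Numerator jωL = j·1852; denominator R + jωL = 977 + j1852.
Step 4 — H = 0.7822 + j0.4127.
Step 5 — Magnitude: |H| = 0.8844 (-1.1 dB); phase: φ = 27.8°.

|H| = 0.8844 (-1.1 dB), φ = 27.8°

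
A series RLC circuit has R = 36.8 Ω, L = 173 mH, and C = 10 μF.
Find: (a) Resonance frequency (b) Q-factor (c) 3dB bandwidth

Step 1 — Resonance: ω₀ = 1/√(LC) = 1/√(0.173·1e-05) = 760.3 rad/s.
Step 2 — f₀ = ω₀/(2π) = 121 Hz.
Step 3 — Series Q: Q = ω₀L/R = 760.3·0.173/36.8 = 3.574.
Step 4 — Bandwidth: Δω = ω₀/Q = 212.7 rad/s; BW = Δω/(2π) = 33.85 Hz.

(a) f₀ = 121 Hz  (b) Q = 3.574  (c) BW = 33.85 Hz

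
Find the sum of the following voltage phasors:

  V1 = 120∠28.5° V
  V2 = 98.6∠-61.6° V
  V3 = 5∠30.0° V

Step 1 — Convert each phasor to rectangular form:
  V1 = 120·(cos(28.5°) + j·sin(28.5°)) = 105.5 + j57.26 V
  V2 = 98.6·(cos(-61.6°) + j·sin(-61.6°)) = 46.9 - j86.73 V
  V3 = 5·(cos(30.0°) + j·sin(30.0°)) = 4.33 + j2.5 V
Step 2 — Sum components: V_total = 156.7 - j26.97 V.
Step 3 — Convert to polar: |V_total| = 159 V, ∠V_total = -9.8°.

V_total = 159∠-9.8° V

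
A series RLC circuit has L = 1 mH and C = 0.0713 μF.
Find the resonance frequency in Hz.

Step 1 — Resonance condition Im(Z)=0 gives ω₀ = 1/√(LC).
Step 2 — ω₀ = 1/√(0.001·7.13e-08) = 1.184e+05 rad/s.
Step 3 — f₀ = ω₀/(2π) = 1.885e+04 Hz.

f₀ = 1.885e+04 Hz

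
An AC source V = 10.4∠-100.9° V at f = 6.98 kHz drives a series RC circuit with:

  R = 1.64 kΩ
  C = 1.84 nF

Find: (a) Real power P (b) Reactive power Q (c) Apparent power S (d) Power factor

Step 1 — Angular frequency: ω = 2π·f = 2π·6980 = 4.386e+04 rad/s.
Step 2 — Component impedances:
  R: Z = R = 1640 Ω
  C: Z = 1/(jωC) = -j/(ω·C) = 0 - j1.239e+04 Ω
Step 3 — Series combination: Z_total = R + C = 1640 - j1.239e+04 Ω = 1.25e+04∠-82.5° Ω.
Step 4 — Source phasor: V = 10.4∠-100.9° V = -1.967 - j10.21 V.
Step 5 — Current: I = V / Z = 0.0007893 - j0.0002632 A = 0.000832∠-18.4° A.
Step 6 — Complex power: S = V·I* = 0.001135 - j0.008578 VA.
Step 7 — Real power: P = Re(S) = 0.001135 W.
Step 8 — Reactive power: Q = Im(S) = -0.008578 VAR.
Step 9 — Apparent power: |S| = 0.008653 VA.
Step 10 — Power factor: PF = P/|S| = 0.1312 (leading).

(a) P = 0.001135 W  (b) Q = -0.008578 VAR  (c) S = 0.008653 VA  (d) PF = 0.1312 (leading)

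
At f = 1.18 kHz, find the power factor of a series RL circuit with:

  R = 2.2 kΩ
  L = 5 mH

Step 1 — Angular frequency: ω = 2π·f = 2π·1180 = 7414 rad/s.
Step 2 — Component impedances:
  R: Z = R = 2200 Ω
  L: Z = jωL = j·7414·0.005 = 0 + j37.07 Ω
Step 3 — Series combination: Z_total = R + L = 2200 + j37.07 Ω = 2200∠1.0° Ω.
Step 4 — Power factor: PF = cos(φ) = Re(Z)/|Z| = 2200/2200.3 = 0.9999.
Step 5 — Type: Im(Z) = 37.07 ⇒ lagging (phase φ = 1.0°).

PF = 0.9999 (lagging, φ = 1.0°)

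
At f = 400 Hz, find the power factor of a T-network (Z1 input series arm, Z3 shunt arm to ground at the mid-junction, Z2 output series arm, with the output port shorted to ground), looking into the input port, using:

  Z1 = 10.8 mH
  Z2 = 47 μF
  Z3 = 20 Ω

Step 1 — Angular frequency: ω = 2π·f = 2π·400 = 2513 rad/s.
Step 2 — Component impedances:
  Z1: Z = jωL = j·2513·0.0108 = 0 + j27.14 Ω
  Z2: Z = 1/(jωC) = -j/(ω·C) = 0 - j8.466 Ω
  Z3: Z = R = 20 Ω
Step 3 — With the output port shorted to ground, the output series arm Z2 runs from the junction to ground; the shunt arm Z3 also runs from the junction to ground. They appear in parallel: Z3 || Z2 = 3.039 - j7.179 Ω.
Step 4 — Series with input arm Z1: Z_in = Z1 + (Z3 || Z2) = 3.039 + j19.96 Ω = 20.19∠81.3° Ω.
Step 5 — Power factor: PF = cos(φ) = Re(Z)/|Z| = 3.039/20.19 = 0.1505.
Step 6 — Type: Im(Z) = 19.96 ⇒ lagging (phase φ = 81.3°).

PF = 0.1505 (lagging, φ = 81.3°)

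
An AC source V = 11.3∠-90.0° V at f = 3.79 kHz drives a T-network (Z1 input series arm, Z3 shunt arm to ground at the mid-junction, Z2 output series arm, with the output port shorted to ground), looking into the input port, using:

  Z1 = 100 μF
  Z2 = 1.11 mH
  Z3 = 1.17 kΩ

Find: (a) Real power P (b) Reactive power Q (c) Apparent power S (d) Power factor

Step 1 — Angular frequency: ω = 2π·f = 2π·3790 = 2.381e+04 rad/s.
Step 2 — Component impedances:
  Z1: Z = 1/(jωC) = -j/(ω·C) = 0 - j0.4199 Ω
  Z2: Z = jωL = j·2.381e+04·0.00111 = 0 + j26.43 Ω
  Z3: Z = R = 1170 Ω
Step 3 — With the output port shorted to ground, the output series arm Z2 runs from the junction to ground; the shunt arm Z3 also runs from the junction to ground. They appear in parallel: Z3 || Z2 = 0.5969 + j26.42 Ω.
Step 4 — Series with input arm Z1: Z_in = Z1 + (Z3 || Z2) = 0.5969 + j26 Ω = 26.01∠88.7° Ω.
Step 5 — Source phasor: V = 11.3∠-90.0° V = 0 - j11.3 V.
Step 6 — Current: I = V / Z = -0.4344 - j0.009972 A = 0.4345∠-178.7° A.
Step 7 — Complex power: S = V·I* = 0.1127 + j4.909 VA.
Step 8 — Real power: P = Re(S) = 0.1127 W.
Step 9 — Reactive power: Q = Im(S) = 4.909 VAR.
Step 10 — Apparent power: |S| = 4.91 VA.
Step 11 — Power factor: PF = P/|S| = 0.02295 (lagging).

(a) P = 0.1127 W  (b) Q = 4.909 VAR  (c) S = 4.91 VA  (d) PF = 0.02295 (lagging)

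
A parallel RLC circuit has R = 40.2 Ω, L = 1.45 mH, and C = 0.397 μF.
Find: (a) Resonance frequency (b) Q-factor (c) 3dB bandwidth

Step 1 — Resonance: ω₀ = 1/√(LC) = 1/√(0.00145·3.97e-07) = 4.168e+04 rad/s.
Step 2 — f₀ = ω₀/(2π) = 6633 Hz.
Step 3 — Parallel Q: Q = R/(ω₀L) = 40.2/(4.168e+04·0.00145) = 0.6652.
Step 4 — Bandwidth: Δω = ω₀/Q = 6.266e+04 rad/s; BW = Δω/(2π) = 9972 Hz.

(a) f₀ = 6633 Hz  (b) Q = 0.6652  (c) BW = 9972 Hz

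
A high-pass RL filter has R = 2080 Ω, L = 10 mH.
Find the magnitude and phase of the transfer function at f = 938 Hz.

Step 1 — Angular frequency: ω = 2π·938 = 5894 rad/s.
Step 2 — Transfer function: H(jω) = jωL/(R + jωL).
Step 3 — Numerator jωL = j·58.94; denominator R + jωL = 2080 + j58.94.
Step 4 — H = 0.0008022 + j0.02831.
Step 5 — Magnitude: |H| = 0.02832 (-31.0 dB); phase: φ = 88.4°.

|H| = 0.02832 (-31.0 dB), φ = 88.4°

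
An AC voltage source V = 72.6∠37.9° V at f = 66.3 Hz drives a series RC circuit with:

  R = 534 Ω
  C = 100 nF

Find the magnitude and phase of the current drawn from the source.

Step 1 — Angular frequency: ω = 2π·f = 2π·66.3 = 416.6 rad/s.
Step 2 — Component impedances:
  R: Z = R = 534 Ω
  C: Z = 1/(jωC) = -j/(ω·C) = 0 - j2.401e+04 Ω
Step 3 — Series combination: Z_total = R + C = 534 - j2.401e+04 Ω = 2.401e+04∠-88.7° Ω.
Step 4 — Source phasor: V = 72.6∠37.9° V = 57.29 + j44.6 V.
Step 5 — Ohm's law: I = V / Z_total = (57.29 + j44.6) / (534 - j2.401e+04) = -0.001804 + j0.002427 A.
Step 6 — Convert to polar: |I| = 0.003024 A, ∠I = 126.6°.

I = 0.003024∠126.6° A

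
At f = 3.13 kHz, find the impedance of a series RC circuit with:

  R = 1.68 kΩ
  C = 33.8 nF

Step 1 — Angular frequency: ω = 2π·f = 2π·3130 = 1.967e+04 rad/s.
Step 2 — Component impedances:
  R: Z = R = 1680 Ω
  C: Z = 1/(jωC) = -j/(ω·C) = 0 - j1504 Ω
Step 3 — Series combination: Z_total = R + C = 1680 - j1504 Ω = 2255∠-41.8° Ω.

Z = 1680 - j1504 Ω = 2255∠-41.8° Ω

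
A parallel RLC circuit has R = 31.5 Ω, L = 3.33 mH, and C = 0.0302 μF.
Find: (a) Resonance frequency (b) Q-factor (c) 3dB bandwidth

Step 1 — Resonance: ω₀ = 1/√(LC) = 1/√(0.00333·3.02e-08) = 9.972e+04 rad/s.
Step 2 — f₀ = ω₀/(2π) = 1.587e+04 Hz.
Step 3 — Parallel Q: Q = R/(ω₀L) = 31.5/(9.972e+04·0.00333) = 0.09486.
Step 4 — Bandwidth: Δω = ω₀/Q = 1.051e+06 rad/s; BW = Δω/(2π) = 1.673e+05 Hz.

(a) f₀ = 1.587e+04 Hz  (b) Q = 0.09486  (c) BW = 1.673e+05 Hz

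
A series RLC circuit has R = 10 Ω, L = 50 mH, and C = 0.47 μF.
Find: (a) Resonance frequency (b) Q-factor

Step 1 — Resonance condition Im(Z)=0 gives ω₀ = 1/√(LC).
Step 2 — ω₀ = 1/√(0.05·4.7e-07) = 6523 rad/s.
Step 3 — f₀ = ω₀/(2π) = 1038 Hz.
Step 4 — Series Q: Q = ω₀L/R = 6523·0.05/10 = 32.62.

(a) f₀ = 1038 Hz  (b) Q = 32.62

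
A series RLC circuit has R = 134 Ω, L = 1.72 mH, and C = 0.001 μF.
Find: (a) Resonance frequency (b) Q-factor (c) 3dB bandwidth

Step 1 — Resonance: ω₀ = 1/√(LC) = 1/√(0.00172·1e-09) = 7.625e+05 rad/s.
Step 2 — f₀ = ω₀/(2π) = 1.214e+05 Hz.
Step 3 — Series Q: Q = ω₀L/R = 7.625e+05·0.00172/134 = 9.787.
Step 4 — Bandwidth: Δω = ω₀/Q = 7.791e+04 rad/s; BW = Δω/(2π) = 1.24e+04 Hz.

(a) f₀ = 1.214e+05 Hz  (b) Q = 9.787  (c) BW = 1.24e+04 Hz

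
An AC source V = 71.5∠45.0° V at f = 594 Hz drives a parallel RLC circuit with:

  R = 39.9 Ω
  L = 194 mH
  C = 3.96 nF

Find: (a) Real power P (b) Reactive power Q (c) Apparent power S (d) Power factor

Step 1 — Angular frequency: ω = 2π·f = 2π·594 = 3732 rad/s.
Step 2 — Component impedances:
  R: Z = R = 39.9 Ω
  L: Z = jωL = j·3732·0.194 = 0 + j724 Ω
  C: Z = 1/(jωC) = -j/(ω·C) = 0 - j6.766e+04 Ω
Step 3 — Parallel combination: 1/Z_total = 1/R + 1/L + 1/C; Z_total = 39.78 + j2.169 Ω = 39.84∠3.1° Ω.
Step 4 — Source phasor: V = 71.5∠45.0° V = 50.56 + j50.56 V.
Step 5 — Current: I = V / Z = 1.336 + j1.198 A = 1.795∠41.9° A.
Step 6 — Complex power: S = V·I* = 128.1 + j6.985 VA.
Step 7 — Real power: P = Re(S) = 128.1 W.
Step 8 — Reactive power: Q = Im(S) = 6.985 VAR.
Step 9 — Apparent power: |S| = 128.3 VA.
Step 10 — Power factor: PF = P/|S| = 0.9985 (lagging).

(a) P = 128.1 W  (b) Q = 6.985 VAR  (c) S = 128.3 VA  (d) PF = 0.9985 (lagging)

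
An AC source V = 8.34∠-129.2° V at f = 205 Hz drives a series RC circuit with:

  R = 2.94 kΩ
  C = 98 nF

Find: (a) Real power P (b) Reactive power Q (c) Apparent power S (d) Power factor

Step 1 — Angular frequency: ω = 2π·f = 2π·205 = 1288 rad/s.
Step 2 — Component impedances:
  R: Z = R = 2940 Ω
  C: Z = 1/(jωC) = -j/(ω·C) = 0 - j7922 Ω
Step 3 — Series combination: Z_total = R + C = 2940 - j7922 Ω = 8450∠-69.6° Ω.
Step 4 — Source phasor: V = 8.34∠-129.2° V = -5.271 - j6.463 V.
Step 5 — Current: I = V / Z = 0.0005 - j0.0008509 A = 0.000987∠-59.6° A.
Step 6 — Complex power: S = V·I* = 0.002864 - j0.007717 VA.
Step 7 — Real power: P = Re(S) = 0.002864 W.
Step 8 — Reactive power: Q = Im(S) = -0.007717 VAR.
Step 9 — Apparent power: |S| = 0.008231 VA.
Step 10 — Power factor: PF = P/|S| = 0.3479 (leading).

(a) P = 0.002864 W  (b) Q = -0.007717 VAR  (c) S = 0.008231 VA  (d) PF = 0.3479 (leading)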